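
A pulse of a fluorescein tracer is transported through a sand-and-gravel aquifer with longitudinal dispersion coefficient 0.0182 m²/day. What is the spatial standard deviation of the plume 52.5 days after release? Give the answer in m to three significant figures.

1.38 m

Dispersive spreading gives a Gaussian with σ² = 2Dt; advection only shifts the center.
σ = √(2 × 0.0182 × 52.5) = 1.38 m.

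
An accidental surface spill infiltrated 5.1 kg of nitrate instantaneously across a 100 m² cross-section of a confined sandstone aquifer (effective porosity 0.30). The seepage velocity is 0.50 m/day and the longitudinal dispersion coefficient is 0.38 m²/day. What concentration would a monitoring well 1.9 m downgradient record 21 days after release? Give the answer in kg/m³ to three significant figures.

For an instantaneous plane source, C(x,t) = M/(n_e·A·√(4πDt)) · exp(−(x−vt)²/(4Dt)), with n_e·A the pore (flow) area.
Plume center vt = 0.50 × 21 = 10.5 m, so the well at 1.9 m is 8.6 m upgradient of the peak.
√(4πDt) = 10.01 m, giving peak height M/(n_e·A·√(4πDt)) = 5.1/(0.30 × 100 × 10.01) = 0.01698 kg/m³.
(x−vt)²/(4Dt) = (-8.6)²/(4 × 0.38 × 21) = 2.317; exp(−2.317) = 0.09857.
C = 0.01698 × 0.09857 = 0.00167 kg/m³.

0.00167 kg/m³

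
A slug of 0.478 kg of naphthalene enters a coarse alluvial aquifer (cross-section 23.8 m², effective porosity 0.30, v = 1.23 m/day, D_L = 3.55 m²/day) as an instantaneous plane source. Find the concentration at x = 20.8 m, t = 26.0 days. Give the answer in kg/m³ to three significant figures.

For an instantaneous plane source, C(x,t) = M/(n_e·A·√(4πDt)) · exp(−(x−vt)²/(4Dt)), with n_e·A the pore (flow) area.
Plume center vt = 1.23 × 26.0 = 31.98 m, so the well at 20.8 m is 11.18 m upgradient of the peak.
√(4πDt) = 34.06 m, giving peak height M/(n_e·A·√(4πDt)) = 0.478/(0.30 × 23.8 × 34.06) = 0.001966 kg/m³.
(x−vt)²/(4Dt) = (-11.18)²/(4 × 3.55 × 26.0) = 0.3385; exp(−0.3385) = 0.7128.
C = 0.001966 × 0.7128 = 0.00140 kg/m³.

0.00140 kg/m³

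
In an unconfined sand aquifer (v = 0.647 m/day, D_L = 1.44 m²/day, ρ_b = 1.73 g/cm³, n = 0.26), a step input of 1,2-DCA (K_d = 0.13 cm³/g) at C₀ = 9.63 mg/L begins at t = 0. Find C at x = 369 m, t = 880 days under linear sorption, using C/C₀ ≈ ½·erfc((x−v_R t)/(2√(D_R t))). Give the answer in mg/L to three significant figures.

Retardation factor R = 1 + ρ_b·K_d/n = 1 + 1.73 × 0.13/0.26 = 1.865.
Sorption retards both mechanisms: v_R = v/R = 0.3469 m/day, D_R = D/R = 0.7721 m²/day.
v_R·t = 0.3469 × 880 = 305.272 m; 2√(D_R t) = 52.13 m; argument = (369 − 305.272)/52.13 = 1.222.
C = C₀ × ½·erfc(1.222) = 9.63 × 0.04198 = 0.404 mg/L.

0.404 mg/L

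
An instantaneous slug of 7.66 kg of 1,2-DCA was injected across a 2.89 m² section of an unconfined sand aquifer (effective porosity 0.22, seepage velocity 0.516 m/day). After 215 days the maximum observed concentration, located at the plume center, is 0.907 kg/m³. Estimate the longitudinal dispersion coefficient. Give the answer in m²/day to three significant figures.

0.0653 m²/day

At the plume center C_max = M/(n_e·A·√(4πDt)), so D = M²/(4πt·(n_e·A·C_max)²).
n_e·A·C_max = 0.22 × 2.89 × 0.907 = 0.5767 kg/m.
D = 7.66²/(4π × 215 × 0.5767²) = 0.0653 m²/day.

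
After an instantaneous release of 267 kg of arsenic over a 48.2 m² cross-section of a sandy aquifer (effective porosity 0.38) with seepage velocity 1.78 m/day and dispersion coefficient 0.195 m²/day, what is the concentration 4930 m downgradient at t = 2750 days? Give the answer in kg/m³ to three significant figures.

For an instantaneous plane source, C(x,t) = M/(n_e·A·√(4πDt)) · exp(−(x−vt)²/(4Dt)), with n_e·A the pore (flow) area.
Plume center vt = 1.78 × 2750 = 4895 m, so the well at 4930 m is 35 m downgradient of the peak.
√(4πDt) = 82.09 m, giving peak height M/(n_e·A·√(4πDt)) = 267/(0.38 × 48.2 × 82.09) = 0.1776 kg/m³.
(x−vt)²/(4Dt) = (35)²/(4 × 0.195 × 2750) = 0.5711; exp(−0.5711) = 0.5649.
C = 0.1776 × 0.5649 = 0.100 kg/m³.

0.100 kg/m³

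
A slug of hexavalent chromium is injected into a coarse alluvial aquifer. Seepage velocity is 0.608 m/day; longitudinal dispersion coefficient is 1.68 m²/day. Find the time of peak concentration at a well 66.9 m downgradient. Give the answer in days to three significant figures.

106 days

For the 1D instantaneous-source solution, setting ∂C/∂t = 0 at fixed x gives v²t² + 2Dt − x² = 0, so t = (√(D² + v²x²) − D)/v².
√(D² + v²x²) = √(1.68² + 0.608² × 66.9²) = 40.71; v² = 0.369664.
t = (40.71 − 1.68)/0.369664 = 106 days (vs. the pure-advection estimate x/v = 110 d).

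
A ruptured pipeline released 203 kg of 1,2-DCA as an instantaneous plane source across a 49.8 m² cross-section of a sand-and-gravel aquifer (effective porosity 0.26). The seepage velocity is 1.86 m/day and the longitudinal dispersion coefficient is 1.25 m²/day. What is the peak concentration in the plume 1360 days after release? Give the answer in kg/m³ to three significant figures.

0.107 kg/m³

The peak of an instantaneous 1D plume sits at x = vt; there the Gaussian factor is 1 and C_max = M/(n_e·A·√(4πDt)), where n_e·A is the pore area the mass is dissolved in.
√(4πDt) = √(4π × 1.25 × 1360) = 146.2 m, so C_max = 203/(0.26 × 49.8 × 146.2) = 0.107 kg/m³.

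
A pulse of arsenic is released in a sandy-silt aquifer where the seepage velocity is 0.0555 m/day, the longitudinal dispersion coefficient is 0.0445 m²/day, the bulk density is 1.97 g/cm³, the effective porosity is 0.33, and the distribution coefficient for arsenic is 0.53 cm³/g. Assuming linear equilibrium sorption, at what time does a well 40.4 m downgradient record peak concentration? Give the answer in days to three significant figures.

2970 days

Retardation factor R = 1 + ρ_b·K_d/n = 1 + 1.97 × 0.53/0.33 = 4.164.
Sorption retards both mechanisms: v_R = v/R = 0.01333 m/day, D_R = D/R = 0.01069 m²/day.
Peak time from v_R²t² + 2D_R t − x² = 0: t = (√(D_R² + v_R²x²) − D_R)/v_R².
√(D_R² + v_R²x²) = √(0.01069² + 0.01333² × 40.4²) = 0.5386; v_R² = 0.0001777.
t = (0.5386 − 0.01069)/0.0001777 = 2970 days.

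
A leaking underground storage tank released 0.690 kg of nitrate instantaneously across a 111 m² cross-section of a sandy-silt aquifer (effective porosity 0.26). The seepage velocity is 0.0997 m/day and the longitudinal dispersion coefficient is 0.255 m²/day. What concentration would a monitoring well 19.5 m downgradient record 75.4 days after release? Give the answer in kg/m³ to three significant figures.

0.000238 kg/m³

For an instantaneous plane source, C(x,t) = M/(n_e·A·√(4πDt)) · exp(−(x−vt)²/(4Dt)), with n_e·A the pore (flow) area.
Plume center vt = 0.0997 × 75.4 = 7.51738 m, so the well at 19.5 m is 11.98262 m downgradient of the peak.
√(4πDt) = 15.54 m, giving peak height M/(n_e·A·√(4πDt)) = 0.690/(0.26 × 111 × 15.54) = 0.001539 kg/m³.
(x−vt)²/(4Dt) = (11.98262)²/(4 × 0.255 × 75.4) = 1.867; exp(−1.867) = 0.1546.
C = 0.001539 × 0.1546 = 0.000238 kg/m³.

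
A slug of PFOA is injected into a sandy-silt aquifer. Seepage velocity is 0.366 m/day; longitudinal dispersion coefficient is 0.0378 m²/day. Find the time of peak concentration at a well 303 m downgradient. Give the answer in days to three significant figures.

828 days

For the 1D instantaneous-source solution, setting ∂C/∂t = 0 at fixed x gives v²t² + 2Dt − x² = 0, so t = (√(D² + v²x²) − D)/v².
√(D² + v²x²) = √(0.0378² + 0.366² × 303²) = 110.9; v² = 0.133956.
t = (110.9 − 0.0378)/0.133956 = 828 days (vs. the pure-advection estimate x/v = 828 d).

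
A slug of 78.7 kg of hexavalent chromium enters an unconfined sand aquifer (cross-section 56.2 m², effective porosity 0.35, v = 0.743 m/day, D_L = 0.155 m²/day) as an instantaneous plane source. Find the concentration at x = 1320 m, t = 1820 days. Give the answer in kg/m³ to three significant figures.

For an instantaneous plane source, C(x,t) = M/(n_e·A·√(4πDt)) · exp(−(x−vt)²/(4Dt)), with n_e·A the pore (flow) area.
Plume center vt = 0.743 × 1820 = 1352.26 m, so the well at 1320 m is 32.26 m upgradient of the peak.
√(4πDt) = 59.54 m, giving peak height M/(n_e·A·√(4πDt)) = 78.7/(0.35 × 56.2 × 59.54) = 0.06720 kg/m³.
(x−vt)²/(4Dt) = (-32.26)²/(4 × 0.155 × 1820) = 0.9223; exp(−0.9223) = 0.3976.
C = 0.06720 × 0.3976 = 0.0267 kg/m³.

0.0267 kg/m³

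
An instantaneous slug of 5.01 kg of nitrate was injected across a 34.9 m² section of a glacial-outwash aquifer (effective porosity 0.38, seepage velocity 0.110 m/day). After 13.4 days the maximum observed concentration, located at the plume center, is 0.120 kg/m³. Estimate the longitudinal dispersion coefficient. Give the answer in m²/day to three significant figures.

At the plume center C_max = M/(n_e·A·√(4πDt)), so D = M²/(4πt·(n_e·A·C_max)²).
n_e·A·C_max = 0.38 × 34.9 × 0.120 = 1.591 kg/m.
D = 5.01²/(4π × 13.4 × 1.591²) = 0.0589 m²/day.

0.0589 m²/day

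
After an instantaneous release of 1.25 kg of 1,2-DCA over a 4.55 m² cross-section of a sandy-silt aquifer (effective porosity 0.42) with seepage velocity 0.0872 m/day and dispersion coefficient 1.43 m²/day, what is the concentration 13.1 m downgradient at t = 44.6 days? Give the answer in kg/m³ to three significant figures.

For an instantaneous plane source, C(x,t) = M/(n_e·A·√(4πDt)) · exp(−(x−vt)²/(4Dt)), with n_e·A the pore (flow) area.
Plume center vt = 0.0872 × 44.6 = 3.88912 m, so the well at 13.1 m is 9.21088 m downgradient of the peak.
√(4πDt) = 28.31 m, giving peak height M/(n_e·A·√(4πDt)) = 1.25/(0.42 × 4.55 × 28.31) = 0.02311 kg/m³.
(x−vt)²/(4Dt) = (9.21088)²/(4 × 1.43 × 44.6) = 0.3326; exp(−0.3326) = 0.7171.
C = 0.02311 × 0.7171 = 0.0166 kg/m³.

0.0166 kg/m³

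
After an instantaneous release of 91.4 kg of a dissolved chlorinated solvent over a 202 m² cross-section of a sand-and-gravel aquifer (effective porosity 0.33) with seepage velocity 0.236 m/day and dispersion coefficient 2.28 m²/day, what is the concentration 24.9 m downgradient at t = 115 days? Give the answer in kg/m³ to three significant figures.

0.0238 kg/m³

For an instantaneous plane source, C(x,t) = M/(n_e·A·√(4πDt)) · exp(−(x−vt)²/(4Dt)), with n_e·A the pore (flow) area.
Plume center vt = 0.236 × 115 = 27.14 m, so the well at 24.9 m is 2.24 m upgradient of the peak.
√(4πDt) = 57.40 m, giving peak height M/(n_e·A·√(4πDt)) = 91.4/(0.33 × 202 × 57.40) = 0.02389 kg/m³.
(x−vt)²/(4Dt) = (-2.24)²/(4 × 2.28 × 115) = 0.004784; exp(−0.004784) = 0.9952.
C = 0.02389 × 0.9952 = 0.0238 kg/m³.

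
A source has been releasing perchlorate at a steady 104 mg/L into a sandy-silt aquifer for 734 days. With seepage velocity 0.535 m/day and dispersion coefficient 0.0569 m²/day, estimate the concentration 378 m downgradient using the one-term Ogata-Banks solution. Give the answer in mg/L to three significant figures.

98.4 mg/L

For a continuous step input, C/C₀ ≈ ½·erfc((x−vt)/(2√(Dt))).
vt = 0.535 × 734 = 392.69 m and 2√(Dt) = 2√(0.0569 × 734) = 12.93 m.
Argument (x−vt)/(2√(Dt)) = (378 − 392.69)/12.93 = -1.136; ½·erfc(-1.136) = 0.9459.
C = 104 × 0.9459 = 98.4 mg/L.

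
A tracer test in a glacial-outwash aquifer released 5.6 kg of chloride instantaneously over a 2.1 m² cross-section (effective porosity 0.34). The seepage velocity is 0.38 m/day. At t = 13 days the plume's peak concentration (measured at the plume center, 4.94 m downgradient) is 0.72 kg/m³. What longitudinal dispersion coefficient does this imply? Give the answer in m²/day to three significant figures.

At the plume center C_max = M/(n_e·A·√(4πDt)), so D = M²/(4πt·(n_e·A·C_max)²).
n_e·A·C_max = 0.34 × 2.1 × 0.72 = 0.5141 kg/m.
D = 5.6²/(4π × 13 × 0.5141²) = 0.726 m²/day.

0.726 m²/day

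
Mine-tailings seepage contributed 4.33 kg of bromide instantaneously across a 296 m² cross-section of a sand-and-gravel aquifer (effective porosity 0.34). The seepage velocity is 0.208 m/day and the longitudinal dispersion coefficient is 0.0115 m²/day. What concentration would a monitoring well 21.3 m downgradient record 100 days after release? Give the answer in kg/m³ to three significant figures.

0.0107 kg/m³

For an instantaneous plane source, C(x,t) = M/(n_e·A·√(4πDt)) · exp(−(x−vt)²/(4Dt)), with n_e·A the pore (flow) area.
Plume center vt = 0.208 × 100 = 20.8 m, so the well at 21.3 m is 0.5 m downgradient of the peak.
√(4πDt) = 3.801 m, giving peak height M/(n_e·A·√(4πDt)) = 4.33/(0.34 × 296 × 3.801) = 0.01132 kg/m³.
(x−vt)²/(4Dt) = (0.5)²/(4 × 0.0115 × 100) = 0.05435; exp(−0.05435) = 0.9471.
C = 0.01132 × 0.9471 = 0.0107 kg/m³.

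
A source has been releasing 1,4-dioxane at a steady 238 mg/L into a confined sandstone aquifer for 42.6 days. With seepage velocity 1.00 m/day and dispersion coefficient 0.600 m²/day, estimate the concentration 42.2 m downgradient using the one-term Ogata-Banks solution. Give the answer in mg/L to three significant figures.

124 mg/L

For a continuous step input, C/C₀ ≈ ½·erfc((x−vt)/(2√(Dt))).
vt = 1.00 × 42.6 = 42.6 m and 2√(Dt) = 2√(0.600 × 42.6) = 10.11 m.
Argument (x−vt)/(2√(Dt)) = (42.2 − 42.6)/10.11 = -0.03956; ½·erfc(-0.03956) = 0.5223.
C = 238 × 0.5223 = 124 mg/L.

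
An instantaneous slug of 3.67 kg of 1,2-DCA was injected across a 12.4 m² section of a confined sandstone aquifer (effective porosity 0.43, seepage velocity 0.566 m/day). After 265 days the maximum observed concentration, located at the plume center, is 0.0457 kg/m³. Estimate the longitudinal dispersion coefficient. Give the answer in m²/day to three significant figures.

0.0681 m²/day

At the plume center C_max = M/(n_e·A·√(4πDt)), so D = M²/(4πt·(n_e·A·C_max)²).
n_e·A·C_max = 0.43 × 12.4 × 0.0457 = 0.2437 kg/m.
D = 3.67²/(4π × 265 × 0.2437²) = 0.0681 m²/day.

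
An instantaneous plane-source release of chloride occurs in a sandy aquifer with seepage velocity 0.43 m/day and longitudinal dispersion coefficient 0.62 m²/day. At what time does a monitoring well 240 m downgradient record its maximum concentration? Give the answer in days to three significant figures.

555 days

For the 1D instantaneous-source solution, setting ∂C/∂t = 0 at fixed x gives v²t² + 2Dt − x² = 0, so t = (√(D² + v²x²) − D)/v².
√(D² + v²x²) = √(0.62² + 0.43² × 240²) = 103.2; v² = 0.1849.
t = (103.2 − 0.62)/0.1849 = 555 days (vs. the pure-advection estimate x/v = 558 d).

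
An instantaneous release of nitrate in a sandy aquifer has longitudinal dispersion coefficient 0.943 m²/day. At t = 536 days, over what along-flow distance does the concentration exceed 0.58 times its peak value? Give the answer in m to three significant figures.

The plume is Gaussian with σ = √(2Dt) = √(2 × 0.943 × 536) = 31.79 m.
C/C_peak = exp(−Δx²/(2σ²)) = 0.58 ⇒ Δx = σ·√(−2 ln 0.58) = 31.79 × 1.044 = 33.19 m.
Width = 2Δx = 66.4 m.

66.4 m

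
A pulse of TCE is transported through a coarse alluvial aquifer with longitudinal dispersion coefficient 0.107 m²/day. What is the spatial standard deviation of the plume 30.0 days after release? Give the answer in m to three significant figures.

Dispersive spreading gives a Gaussian with σ² = 2Dt; advection only shifts the center.
σ = √(2 × 0.107 × 30.0) = 2.53 m.

2.53 m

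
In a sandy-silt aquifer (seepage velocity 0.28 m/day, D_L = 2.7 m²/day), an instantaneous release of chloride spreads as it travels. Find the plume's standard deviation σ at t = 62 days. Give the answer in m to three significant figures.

18.3 m

Dispersive spreading gives a Gaussian with σ² = 2Dt; advection only shifts the center.
σ = √(2 × 2.7 × 62) = 18.3 m.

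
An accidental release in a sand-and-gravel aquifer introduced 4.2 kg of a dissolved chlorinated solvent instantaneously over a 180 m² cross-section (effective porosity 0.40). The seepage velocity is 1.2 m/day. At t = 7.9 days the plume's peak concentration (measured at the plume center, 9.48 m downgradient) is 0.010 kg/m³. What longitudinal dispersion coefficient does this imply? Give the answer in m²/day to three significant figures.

At the plume center C_max = M/(n_e·A·√(4πDt)), so D = M²/(4πt·(n_e·A·C_max)²).
n_e·A·C_max = 0.40 × 180 × 0.010 = 0.7200 kg/m.
D = 4.2²/(4π × 7.9 × 0.7200²) = 0.343 m²/day.

0.343 m²/day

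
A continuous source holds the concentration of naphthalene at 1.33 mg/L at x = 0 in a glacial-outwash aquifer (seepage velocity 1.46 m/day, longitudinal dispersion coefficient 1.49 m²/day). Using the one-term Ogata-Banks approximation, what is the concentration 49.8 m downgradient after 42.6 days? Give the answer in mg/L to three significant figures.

For a continuous step input, C/C₀ ≈ ½·erfc((x−vt)/(2√(Dt))).
vt = 1.46 × 42.6 = 62.196 m and 2√(Dt) = 2√(1.49 × 42.6) = 15.93 m.
Argument (x−vt)/(2√(Dt)) = (49.8 − 62.196)/15.93 = -0.7782; ½·erfc(-0.7782) = 0.8645.
C = 1.33 × 0.8645 = 1.15 mg/L.

1.15 mg/L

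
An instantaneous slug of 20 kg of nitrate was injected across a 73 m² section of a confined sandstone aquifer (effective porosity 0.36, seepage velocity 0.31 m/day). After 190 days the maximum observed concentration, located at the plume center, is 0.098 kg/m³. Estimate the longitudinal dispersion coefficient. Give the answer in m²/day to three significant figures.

At the plume center C_max = M/(n_e·A·√(4πDt)), so D = M²/(4πt·(n_e·A·C_max)²).
n_e·A·C_max = 0.36 × 73 × 0.098 = 2.575 kg/m.
D = 20²/(4π × 190 × 2.575²) = 0.0253 m²/day.

0.0253 m²/day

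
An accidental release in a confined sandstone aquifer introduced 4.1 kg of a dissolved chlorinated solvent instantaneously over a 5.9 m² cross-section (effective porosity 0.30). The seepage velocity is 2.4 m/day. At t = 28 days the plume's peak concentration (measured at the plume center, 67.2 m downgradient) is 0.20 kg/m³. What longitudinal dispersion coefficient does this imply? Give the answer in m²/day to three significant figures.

At the plume center C_max = M/(n_e·A·√(4πDt)), so D = M²/(4πt·(n_e·A·C_max)²).
n_e·A·C_max = 0.30 × 5.9 × 0.20 = 0.3540 kg/m.
D = 4.1²/(4π × 28 × 0.3540²) = 0.381 m²/day.

0.381 m²/day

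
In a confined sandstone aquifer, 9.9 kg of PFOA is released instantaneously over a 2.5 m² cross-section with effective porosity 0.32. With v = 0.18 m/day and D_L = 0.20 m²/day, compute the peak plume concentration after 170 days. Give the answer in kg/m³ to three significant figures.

0.599 kg/m³

The peak of an instantaneous 1D plume sits at x = vt; there the Gaussian factor is 1 and C_max = M/(n_e·A·√(4πDt)), where n_e·A is the pore area the mass is dissolved in.
√(4πDt) = √(4π × 0.20 × 170) = 20.67 m, so C_max = 9.9/(0.32 × 2.5 × 20.67) = 0.599 kg/m³.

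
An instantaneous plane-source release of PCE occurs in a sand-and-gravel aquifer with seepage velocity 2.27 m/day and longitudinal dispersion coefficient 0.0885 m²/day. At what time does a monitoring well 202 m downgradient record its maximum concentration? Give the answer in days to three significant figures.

89.0 days

For the 1D instantaneous-source solution, setting ∂C/∂t = 0 at fixed x gives v²t² + 2Dt − x² = 0, so t = (√(D² + v²x²) − D)/v².
√(D² + v²x²) = √(0.0885² + 2.27² × 202²) = 458.5; v² = 5.1529.
t = (458.5 − 0.0885)/5.1529 = 89.0 days (vs. the pure-advection estimate x/v = 89.0 d).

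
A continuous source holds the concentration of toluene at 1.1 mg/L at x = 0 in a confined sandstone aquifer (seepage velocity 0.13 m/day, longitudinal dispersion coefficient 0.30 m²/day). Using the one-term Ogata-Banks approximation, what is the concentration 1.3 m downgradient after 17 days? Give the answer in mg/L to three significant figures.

For a continuous step input, C/C₀ ≈ ½·erfc((x−vt)/(2√(Dt))).
vt = 0.13 × 17 = 2.21 m and 2√(Dt) = 2√(0.30 × 17) = 4.517 m.
Argument (x−vt)/(2√(Dt)) = (1.3 − 2.21)/4.517 = -0.2015; ½·erfc(-0.2015) = 0.6122.
C = 1.1 × 0.6122 = 0.673 mg/L.

0.673 mg/L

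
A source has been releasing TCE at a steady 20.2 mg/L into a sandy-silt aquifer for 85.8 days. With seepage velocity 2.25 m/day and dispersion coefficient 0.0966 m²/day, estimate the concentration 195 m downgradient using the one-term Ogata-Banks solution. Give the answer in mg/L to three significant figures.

For a continuous step input, C/C₀ ≈ ½·erfc((x−vt)/(2√(Dt))).
vt = 2.25 × 85.8 = 193.05 m and 2√(Dt) = 2√(0.0966 × 85.8) = 5.758 m.
Argument (x−vt)/(2√(Dt)) = (195 − 193.05)/5.758 = 0.3387; ½·erfc(0.3387) = 0.3160.
C = 20.2 × 0.3160 = 6.38 mg/L.

6.38 mg/L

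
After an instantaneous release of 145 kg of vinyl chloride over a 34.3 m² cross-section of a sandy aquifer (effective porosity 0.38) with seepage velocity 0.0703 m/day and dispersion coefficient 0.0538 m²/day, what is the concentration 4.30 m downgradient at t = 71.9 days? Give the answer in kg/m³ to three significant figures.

For an instantaneous plane source, C(x,t) = M/(n_e·A·√(4πDt)) · exp(−(x−vt)²/(4Dt)), with n_e·A the pore (flow) area.
Plume center vt = 0.0703 × 71.9 = 5.05457 m, so the well at 4.30 m is 0.75457 m upgradient of the peak.
√(4πDt) = 6.972 m, giving peak height M/(n_e·A·√(4πDt)) = 145/(0.38 × 34.3 × 6.972) = 1.596 kg/m³.
(x−vt)²/(4Dt) = (-0.75457)²/(4 × 0.0538 × 71.9) = 0.03680; exp(−0.03680) = 0.9639.
C = 1.596 × 0.9639 = 1.54 kg/m³.

1.54 kg/m³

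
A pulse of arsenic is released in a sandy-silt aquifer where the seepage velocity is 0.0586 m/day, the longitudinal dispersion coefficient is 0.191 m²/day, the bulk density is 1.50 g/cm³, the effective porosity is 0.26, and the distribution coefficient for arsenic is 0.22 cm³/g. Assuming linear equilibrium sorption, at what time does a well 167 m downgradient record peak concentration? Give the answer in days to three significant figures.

6340 days

Retardation factor R = 1 + ρ_b·K_d/n = 1 + 1.50 × 0.22/0.26 = 2.269.
Sorption retards both mechanisms: v_R = v/R = 0.02583 m/day, D_R = D/R = 0.08418 m²/day.
Peak time from v_R²t² + 2D_R t − x² = 0: t = (√(D_R² + v_R²x²) − D_R)/v_R².
√(D_R² + v_R²x²) = √(0.08418² + 0.02583² × 167²) = 4.314; v_R² = 0.0006672.
t = (4.314 − 0.08418)/0.0006672 = 6340 days.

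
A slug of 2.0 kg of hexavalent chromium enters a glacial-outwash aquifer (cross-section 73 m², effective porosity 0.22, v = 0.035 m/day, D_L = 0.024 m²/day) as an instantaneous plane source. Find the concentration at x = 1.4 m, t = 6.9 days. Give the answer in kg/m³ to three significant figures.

For an instantaneous plane source, C(x,t) = M/(n_e·A·√(4πDt)) · exp(−(x−vt)²/(4Dt)), with n_e·A the pore (flow) area.
Plume center vt = 0.035 × 6.9 = 0.2415 m, so the well at 1.4 m is 1.1585 m downgradient of the peak.
√(4πDt) = 1.443 m, giving peak height M/(n_e·A·√(4πDt)) = 2.0/(0.22 × 73 × 1.443) = 0.08630 kg/m³.
(x−vt)²/(4Dt) = (1.1585)²/(4 × 0.024 × 6.9) = 2.026; exp(−2.026) = 0.1319.
C = 0.08630 × 0.1319 = 0.0114 kg/m³.

0.0114 kg/m³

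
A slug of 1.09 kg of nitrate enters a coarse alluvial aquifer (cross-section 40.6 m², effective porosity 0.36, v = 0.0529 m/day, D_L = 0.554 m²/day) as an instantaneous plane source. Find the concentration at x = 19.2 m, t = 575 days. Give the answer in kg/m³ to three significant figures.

0.00107 kg/m³

For an instantaneous plane source, C(x,t) = M/(n_e·A·√(4πDt)) · exp(−(x−vt)²/(4Dt)), with n_e·A the pore (flow) area.
Plume center vt = 0.0529 × 575 = 30.4175 m, so the well at 19.2 m is 11.2175 m upgradient of the peak.
√(4πDt) = 63.27 m, giving peak height M/(n_e·A·√(4πDt)) = 1.09/(0.36 × 40.6 × 63.27) = 0.001179 kg/m³.
(x−vt)²/(4Dt) = (-11.2175)²/(4 × 0.554 × 575) = 0.09875; exp(−0.09875) = 0.9060.
C = 0.001179 × 0.9060 = 0.00107 kg/m³.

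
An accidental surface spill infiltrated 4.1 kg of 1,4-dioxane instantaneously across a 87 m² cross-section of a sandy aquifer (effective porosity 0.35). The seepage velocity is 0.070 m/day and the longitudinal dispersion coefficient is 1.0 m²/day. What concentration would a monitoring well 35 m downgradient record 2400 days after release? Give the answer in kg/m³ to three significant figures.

0.000123 kg/m³

For an instantaneous plane source, C(x,t) = M/(n_e·A·√(4πDt)) · exp(−(x−vt)²/(4Dt)), with n_e·A the pore (flow) area.
Plume center vt = 0.070 × 2400 = 168 m, so the well at 35 m is 133 m upgradient of the peak.
√(4πDt) = 173.7 m, giving peak height M/(n_e·A·√(4πDt)) = 4.1/(0.35 × 87 × 173.7) = 0.0007752 kg/m³.
(x−vt)²/(4Dt) = (-133)²/(4 × 1.0 × 2400) = 1.843; exp(−1.843) = 0.1583.
C = 0.0007752 × 0.1583 = 0.000123 kg/m³.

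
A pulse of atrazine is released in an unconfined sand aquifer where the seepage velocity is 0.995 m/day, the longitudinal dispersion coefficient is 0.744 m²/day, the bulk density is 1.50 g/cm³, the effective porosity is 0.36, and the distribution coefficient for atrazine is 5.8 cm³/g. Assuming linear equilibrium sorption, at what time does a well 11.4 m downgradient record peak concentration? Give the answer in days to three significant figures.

Retardation factor R = 1 + ρ_b·K_d/n = 1 + 1.50 × 5.8/0.36 = 25.17.
Sorption retards both mechanisms: v_R = v/R = 0.03953 m/day, D_R = D/R = 0.02956 m²/day.
Peak time from v_R²t² + 2D_R t − x² = 0: t = (√(D_R² + v_R²x²) − D_R)/v_R².
√(D_R² + v_R²x²) = √(0.02956² + 0.03953² × 11.4²) = 0.4516; v_R² = 0.001563.
t = (0.4516 − 0.02956)/0.001563 = 270 days.

270 days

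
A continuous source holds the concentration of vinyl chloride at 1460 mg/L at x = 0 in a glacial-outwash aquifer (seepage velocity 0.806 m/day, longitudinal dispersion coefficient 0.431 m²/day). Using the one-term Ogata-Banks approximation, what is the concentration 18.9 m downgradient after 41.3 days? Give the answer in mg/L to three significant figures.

1450 mg/L

For a continuous step input, C/C₀ ≈ ½·erfc((x−vt)/(2√(Dt))).
vt = 0.806 × 41.3 = 33.2878 m and 2√(Dt) = 2√(0.431 × 41.3) = 8.438 m.
Argument (x−vt)/(2√(Dt)) = (18.9 − 33.2878)/8.438 = -1.705; ½·erfc(-1.705) = 0.9921.
C = 1460 × 0.9921 = 1450 mg/L.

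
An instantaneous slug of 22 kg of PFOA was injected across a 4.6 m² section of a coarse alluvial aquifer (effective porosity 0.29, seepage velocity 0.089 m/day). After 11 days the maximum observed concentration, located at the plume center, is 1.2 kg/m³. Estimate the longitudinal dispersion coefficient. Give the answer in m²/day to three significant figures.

1.37 m²/day

At the plume center C_max = M/(n_e·A·√(4πDt)), so D = M²/(4πt·(n_e·A·C_max)²).
n_e·A·C_max = 0.29 × 4.6 × 1.2 = 1.601 kg/m.
D = 22²/(4π × 11 × 1.601²) = 1.37 m²/day.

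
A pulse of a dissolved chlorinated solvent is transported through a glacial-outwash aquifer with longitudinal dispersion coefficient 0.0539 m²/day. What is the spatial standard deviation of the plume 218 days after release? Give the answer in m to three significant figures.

4.85 m

Dispersive spreading gives a Gaussian with σ² = 2Dt; advection only shifts the center.
σ = √(2 × 0.0539 × 218) = 4.85 m.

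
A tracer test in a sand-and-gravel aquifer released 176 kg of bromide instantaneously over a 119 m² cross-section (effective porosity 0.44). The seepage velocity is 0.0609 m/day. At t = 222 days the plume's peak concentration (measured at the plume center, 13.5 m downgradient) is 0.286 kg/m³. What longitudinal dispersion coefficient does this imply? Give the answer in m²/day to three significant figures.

At the plume center C_max = M/(n_e·A·√(4πDt)), so D = M²/(4πt·(n_e·A·C_max)²).
n_e·A·C_max = 0.44 × 119 × 0.286 = 14.97 kg/m.
D = 176²/(4π × 222 × 14.97²) = 0.0495 m²/day.

0.0495 m²/day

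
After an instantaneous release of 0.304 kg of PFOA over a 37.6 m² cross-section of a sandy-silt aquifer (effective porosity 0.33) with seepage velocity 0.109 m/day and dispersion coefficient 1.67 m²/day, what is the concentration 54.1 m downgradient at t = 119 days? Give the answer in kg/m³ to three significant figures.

For an instantaneous plane source, C(x,t) = M/(n_e·A·√(4πDt)) · exp(−(x−vt)²/(4Dt)), with n_e·A the pore (flow) area.
Plume center vt = 0.109 × 119 = 12.971 m, so the well at 54.1 m is 41.129 m downgradient of the peak.
√(4πDt) = 49.97 m, giving peak height M/(n_e·A·√(4πDt)) = 0.304/(0.33 × 37.6 × 49.97) = 0.0004903 kg/m³.
(x−vt)²/(4Dt) = (41.129)²/(4 × 1.67 × 119) = 2.128; exp(−2.128) = 0.1191.
C = 0.0004903 × 0.1191 = 5.84e-05 kg/m³.

5.84e-05 kg/m³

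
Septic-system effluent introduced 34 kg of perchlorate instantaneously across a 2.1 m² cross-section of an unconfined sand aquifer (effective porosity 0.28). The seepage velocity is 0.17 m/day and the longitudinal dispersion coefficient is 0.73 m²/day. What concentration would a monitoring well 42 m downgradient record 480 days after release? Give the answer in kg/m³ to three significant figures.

For an instantaneous plane source, C(x,t) = M/(n_e·A·√(4πDt)) · exp(−(x−vt)²/(4Dt)), with n_e·A the pore (flow) area.
Plume center vt = 0.17 × 480 = 81.6 m, so the well at 42 m is 39.6 m upgradient of the peak.
√(4πDt) = 66.36 m, giving peak height M/(n_e·A·√(4πDt)) = 34/(0.28 × 2.1 × 66.36) = 0.8714 kg/m³.
(x−vt)²/(4Dt) = (-39.6)²/(4 × 0.73 × 480) = 1.119; exp(−1.119) = 0.3266.
C = 0.8714 × 0.3266 = 0.285 kg/m³.

0.285 kg/m³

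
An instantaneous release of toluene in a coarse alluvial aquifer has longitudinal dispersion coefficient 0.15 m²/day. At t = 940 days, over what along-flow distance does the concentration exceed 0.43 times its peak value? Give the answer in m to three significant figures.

43.6 m

The plume is Gaussian with σ = √(2Dt) = √(2 × 0.15 × 940) = 16.79 m.
C/C_peak = exp(−Δx²/(2σ²)) = 0.43 ⇒ Δx = σ·√(−2 ln 0.43) = 16.79 × 1.299 = 21.81 m.
Width = 2Δx = 43.6 m.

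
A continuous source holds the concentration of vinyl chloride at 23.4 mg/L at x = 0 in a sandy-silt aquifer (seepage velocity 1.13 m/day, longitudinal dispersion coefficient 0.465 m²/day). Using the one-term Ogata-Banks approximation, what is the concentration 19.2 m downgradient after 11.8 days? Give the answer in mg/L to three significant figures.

0.896 mg/L

For a continuous step input, C/C₀ ≈ ½·erfc((x−vt)/(2√(Dt))).
vt = 1.13 × 11.8 = 13.334 m and 2√(Dt) = 2√(0.465 × 11.8) = 4.685 m.
Argument (x−vt)/(2√(Dt)) = (19.2 − 13.334)/4.685 = 1.252; ½·erfc(1.252) = 0.03831.
C = 23.4 × 0.03831 = 0.896 mg/L.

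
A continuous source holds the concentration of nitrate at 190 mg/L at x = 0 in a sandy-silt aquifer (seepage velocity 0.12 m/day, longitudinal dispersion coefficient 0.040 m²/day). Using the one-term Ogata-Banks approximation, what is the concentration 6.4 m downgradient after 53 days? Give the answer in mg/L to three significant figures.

For a continuous step input, C/C₀ ≈ ½·erfc((x−vt)/(2√(Dt))).
vt = 0.12 × 53 = 6.36 m and 2√(Dt) = 2√(0.040 × 53) = 2.912 m.
Argument (x−vt)/(2√(Dt)) = (6.4 − 6.36)/2.912 = 0.01374; ½·erfc(0.01374) = 0.4922.
C = 190 × 0.4922 = 93.5 mg/L.

93.5 mg/L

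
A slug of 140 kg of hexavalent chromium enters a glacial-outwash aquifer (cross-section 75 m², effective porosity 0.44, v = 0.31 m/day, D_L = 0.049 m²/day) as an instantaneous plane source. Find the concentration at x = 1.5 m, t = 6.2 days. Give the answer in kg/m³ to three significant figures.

For an instantaneous plane source, C(x,t) = M/(n_e·A·√(4πDt)) · exp(−(x−vt)²/(4Dt)), with n_e·A the pore (flow) area.
Plume center vt = 0.31 × 6.2 = 1.922 m, so the well at 1.5 m is 0.422 m upgradient of the peak.
√(4πDt) = 1.954 m, giving peak height M/(n_e·A·√(4πDt)) = 140/(0.44 × 75 × 1.954) = 2.171 kg/m³.
(x−vt)²/(4Dt) = (-0.422)²/(4 × 0.049 × 6.2) = 0.1465; exp(−0.1465) = 0.8637.
C = 2.171 × 0.8637 = 1.88 kg/m³.

1.88 kg/m³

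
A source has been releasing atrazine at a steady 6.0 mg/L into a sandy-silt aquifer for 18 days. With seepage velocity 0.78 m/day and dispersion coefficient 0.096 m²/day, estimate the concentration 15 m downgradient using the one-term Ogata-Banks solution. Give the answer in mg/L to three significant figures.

For a continuous step input, C/C₀ ≈ ½·erfc((x−vt)/(2√(Dt))).
vt = 0.78 × 18 = 14.04 m and 2√(Dt) = 2√(0.096 × 18) = 2.629 m.
Argument (x−vt)/(2√(Dt)) = (15 − 14.04)/2.629 = 0.3652; ½·erfc(0.3652) = 0.3028.
C = 6.0 × 0.3028 = 1.82 mg/L.

1.82 mg/L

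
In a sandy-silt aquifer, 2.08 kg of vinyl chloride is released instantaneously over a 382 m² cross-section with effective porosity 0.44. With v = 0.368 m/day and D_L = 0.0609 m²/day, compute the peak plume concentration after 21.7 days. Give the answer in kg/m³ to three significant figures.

0.00304 kg/m³

The peak of an instantaneous 1D plume sits at x = vt; there the Gaussian factor is 1 and C_max = M/(n_e·A·√(4πDt)), where n_e·A is the pore area the mass is dissolved in.
√(4πDt) = √(4π × 0.0609 × 21.7) = 4.075 m, so C_max = 2.08/(0.44 × 382 × 4.075) = 0.00304 kg/m³.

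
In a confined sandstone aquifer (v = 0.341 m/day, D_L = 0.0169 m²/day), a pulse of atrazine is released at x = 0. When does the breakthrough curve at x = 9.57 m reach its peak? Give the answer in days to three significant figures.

27.9 days

For the 1D instantaneous-source solution, setting ∂C/∂t = 0 at fixed x gives v²t² + 2Dt − x² = 0, so t = (√(D² + v²x²) − D)/v².
√(D² + v²x²) = √(0.0169² + 0.341² × 9.57²) = 3.263; v² = 0.116281.
t = (3.263 − 0.0169)/0.116281 = 27.9 days (vs. the pure-advection estimate x/v = 28.1 d).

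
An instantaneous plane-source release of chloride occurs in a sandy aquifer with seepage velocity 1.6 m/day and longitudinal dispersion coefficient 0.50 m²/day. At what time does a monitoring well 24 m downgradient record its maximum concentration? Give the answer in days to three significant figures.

For the 1D instantaneous-source solution, setting ∂C/∂t = 0 at fixed x gives v²t² + 2Dt − x² = 0, so t = (√(D² + v²x²) − D)/v².
√(D² + v²x²) = √(0.50² + 1.6² × 24²) = 38.40; v² = 2.56.
t = (38.40 − 0.50)/2.56 = 14.8 days (vs. the pure-advection estimate x/v = 15.0 d).

14.8 days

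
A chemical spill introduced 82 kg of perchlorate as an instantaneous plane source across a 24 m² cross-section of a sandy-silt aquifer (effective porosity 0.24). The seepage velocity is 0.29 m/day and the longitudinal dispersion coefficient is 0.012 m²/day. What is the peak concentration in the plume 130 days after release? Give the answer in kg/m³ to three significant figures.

The peak of an instantaneous 1D plume sits at x = vt; there the Gaussian factor is 1 and C_max = M/(n_e·A·√(4πDt)), where n_e·A is the pore area the mass is dissolved in.
√(4πDt) = √(4π × 0.012 × 130) = 4.428 m, so C_max = 82/(0.24 × 24 × 4.428) = 3.22 kg/m³.

3.22 kg/m³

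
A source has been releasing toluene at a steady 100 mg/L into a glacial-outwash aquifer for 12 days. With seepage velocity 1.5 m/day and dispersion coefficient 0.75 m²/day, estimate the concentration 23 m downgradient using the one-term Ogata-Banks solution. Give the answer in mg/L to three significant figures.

11.9 mg/L

For a continuous step input, C/C₀ ≈ ½·erfc((x−vt)/(2√(Dt))).
vt = 1.5 × 12 = 18 m and 2√(Dt) = 2√(0.75 × 12) = 6.000 m.
Argument (x−vt)/(2√(Dt)) = (23 − 18)/6.000 = 0.8333; ½·erfc(0.8333) = 0.1193.
C = 100 × 0.1193 = 11.9 mg/L.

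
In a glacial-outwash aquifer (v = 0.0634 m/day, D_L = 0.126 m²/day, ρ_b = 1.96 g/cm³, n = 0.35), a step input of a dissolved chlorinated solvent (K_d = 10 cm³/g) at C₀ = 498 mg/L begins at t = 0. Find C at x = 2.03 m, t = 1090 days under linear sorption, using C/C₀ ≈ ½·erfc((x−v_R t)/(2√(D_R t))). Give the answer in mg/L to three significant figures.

Retardation factor R = 1 + ρ_b·K_d/n = 1 + 1.96 × 10/0.35 = 57.00.
Sorption retards both mechanisms: v_R = v/R = 0.001112 m/day, D_R = D/R = 0.002211 m²/day.
v_R·t = 0.001112 × 1090 = 1.21208 m; 2√(D_R t) = 3.105 m; argument = (2.03 − 1.21208)/3.105 = 0.2634.
C = C₀ × ½·erfc(0.2634) = 498 × 0.3548 = 177 mg/L.

177 mg/L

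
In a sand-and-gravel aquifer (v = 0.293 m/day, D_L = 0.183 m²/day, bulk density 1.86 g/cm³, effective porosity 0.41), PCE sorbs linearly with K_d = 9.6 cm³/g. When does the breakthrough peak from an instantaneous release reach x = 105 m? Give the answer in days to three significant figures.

Retardation factor R = 1 + ρ_b·K_d/n = 1 + 1.86 × 9.6/0.41 = 44.55.
Sorption retards both mechanisms: v_R = v/R = 0.006577 m/day, D_R = D/R = 0.004108 m²/day.
Peak time from v_R²t² + 2D_R t − x² = 0: t = (√(D_R² + v_R²x²) − D_R)/v_R².
√(D_R² + v_R²x²) = √(0.004108² + 0.006577² × 105²) = 0.6906; v_R² = 4.326e-05.
t = (0.6906 − 0.004108)/4.326e-05 = 15900 days.

15900 days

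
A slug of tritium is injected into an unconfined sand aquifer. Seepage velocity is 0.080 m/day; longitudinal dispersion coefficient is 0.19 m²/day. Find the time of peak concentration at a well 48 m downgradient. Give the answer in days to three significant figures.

571 days

For the 1D instantaneous-source solution, setting ∂C/∂t = 0 at fixed x gives v²t² + 2Dt − x² = 0, so t = (√(D² + v²x²) − D)/v².
√(D² + v²x²) = √(0.19² + 0.080² × 48²) = 3.845; v² = 0.0064.
t = (3.845 − 0.19)/0.0064 = 571 days (vs. the pure-advection estimate x/v = 600 d).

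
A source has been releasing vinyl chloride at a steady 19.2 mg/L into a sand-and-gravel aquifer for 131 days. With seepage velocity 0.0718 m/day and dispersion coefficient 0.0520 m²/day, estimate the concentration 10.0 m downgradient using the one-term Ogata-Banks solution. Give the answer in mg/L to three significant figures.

For a continuous step input, C/C₀ ≈ ½·erfc((x−vt)/(2√(Dt))).
vt = 0.0718 × 131 = 9.4058 m and 2√(Dt) = 2√(0.0520 × 131) = 5.220 m.
Argument (x−vt)/(2√(Dt)) = (10.0 − 9.4058)/5.220 = 0.1138; ½·erfc(0.1138) = 0.4361.
C = 19.2 × 0.4361 = 8.37 mg/L.

8.37 mg/L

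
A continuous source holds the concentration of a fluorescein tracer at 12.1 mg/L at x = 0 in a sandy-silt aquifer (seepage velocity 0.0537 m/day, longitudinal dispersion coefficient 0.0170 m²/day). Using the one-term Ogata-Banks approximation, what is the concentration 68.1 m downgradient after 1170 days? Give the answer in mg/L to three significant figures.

For a continuous step input, C/C₀ ≈ ½·erfc((x−vt)/(2√(Dt))).
vt = 0.0537 × 1170 = 62.829 m and 2√(Dt) = 2√(0.0170 × 1170) = 8.920 m.
Argument (x−vt)/(2√(Dt)) = (68.1 − 62.829)/8.920 = 0.5909; ½·erfc(0.5909) = 0.2017.
C = 12.1 × 0.2017 = 2.44 mg/L.

2.44 mg/L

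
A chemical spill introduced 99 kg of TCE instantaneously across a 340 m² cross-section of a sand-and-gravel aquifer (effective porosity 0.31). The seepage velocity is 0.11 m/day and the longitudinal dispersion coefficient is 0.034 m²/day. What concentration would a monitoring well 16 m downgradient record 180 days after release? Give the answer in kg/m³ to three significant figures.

0.0594 kg/m³

For an instantaneous plane source, C(x,t) = M/(n_e·A·√(4πDt)) · exp(−(x−vt)²/(4Dt)), with n_e·A the pore (flow) area.
Plume center vt = 0.11 × 180 = 19.8 m, so the well at 16 m is 3.8 m upgradient of the peak.
√(4πDt) = 8.770 m, giving peak height M/(n_e·A·√(4πDt)) = 99/(0.31 × 340 × 8.770) = 0.1071 kg/m³.
(x−vt)²/(4Dt) = (-3.8)²/(4 × 0.034 × 180) = 0.5899; exp(−0.5899) = 0.5544.
C = 0.1071 × 0.5544 = 0.0594 kg/m³.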